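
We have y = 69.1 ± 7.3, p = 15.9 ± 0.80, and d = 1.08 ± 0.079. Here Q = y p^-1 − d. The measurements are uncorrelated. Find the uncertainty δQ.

0.515

Let w = y·p^-1 = 4.35. δw/w = √((1·δy/y)² + (-1·δp/p)²) = √(0.0112 + 0.00253) = 0.117, so δw = 0.509.
Q = w − d: δQ = √(δw² + δd²) = √(0.259 + 0.00624) = 0.515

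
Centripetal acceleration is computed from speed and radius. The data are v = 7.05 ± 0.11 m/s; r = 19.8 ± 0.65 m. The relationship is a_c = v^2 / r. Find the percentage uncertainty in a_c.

a_c is a product of powers, so relative uncertainties combine in quadrature:
  (2·δv/v)² = (2×0.0156)² = 0.000974;  (-1·δr/r)² = (-1×0.0328)² = 0.00108
δa_c/a_c = √(0.00205) = 0.0453

4.53%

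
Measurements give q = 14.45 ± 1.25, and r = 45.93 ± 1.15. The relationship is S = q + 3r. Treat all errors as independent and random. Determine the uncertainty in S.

Sums and differences: (δS)² = Σ (cᵢ δxᵢ)².
  (δq)² = 1.56;  (3·δr)² = 11.9
δS = √(13.5) = 3.67

3.67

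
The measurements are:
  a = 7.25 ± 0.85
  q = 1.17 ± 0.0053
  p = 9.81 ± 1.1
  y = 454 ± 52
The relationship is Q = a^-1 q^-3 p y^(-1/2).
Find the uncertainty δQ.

0.00684

Products/powers → add relative errors in quadrature, weighted by exponent:
  (-1·δa/a)² = (-1×0.117)² = 0.0137;  (-3·δq/q)² = (-3×0.00453)² = 0.000185;  (1·δp/p)² = (1×0.112)² = 0.0126;  (−½·δy/y)² = (-0.5×0.115)² = 0.00328
δQ/Q = √(0.0298) = 0.173
Q = 0.0397, so δQ = 0.173 × 0.0397 = 0.00684.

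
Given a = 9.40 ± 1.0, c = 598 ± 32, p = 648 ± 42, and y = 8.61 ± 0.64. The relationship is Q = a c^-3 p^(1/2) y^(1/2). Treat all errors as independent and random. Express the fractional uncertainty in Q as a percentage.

19.9%

Each factor contributes (exponent × relative error)² to (δQ/Q)²:
  (1·δa/a)² = (1×0.106)² = 0.0113;  (-3·δc/c)² = (-3×0.0535)² = 0.0258;  (½·δp/p)² = (0.5×0.0648)² = 0.00105;  (½·δy/y)² = (0.5×0.0743)² = 0.00138
δQ/Q = √(0.0395) = 0.199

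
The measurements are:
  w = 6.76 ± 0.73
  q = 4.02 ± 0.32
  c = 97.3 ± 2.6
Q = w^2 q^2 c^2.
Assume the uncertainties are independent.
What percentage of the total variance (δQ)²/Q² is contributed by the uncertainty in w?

62.3%

(δQ/Q)² = (2·δw/w)² + (2·δq/q)² + (2·δc/c)²
  w term: (2×0.108)² = 0.0466
  q term: (2×0.0796)² = 0.0253
  c term: (2×0.0267)² = 0.00286
Total = 0.0748. Share from w = 0.0466/0.0748 = 0.623.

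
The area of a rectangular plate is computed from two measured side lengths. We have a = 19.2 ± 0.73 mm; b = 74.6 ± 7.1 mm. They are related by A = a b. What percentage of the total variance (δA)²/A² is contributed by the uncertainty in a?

(δA/A)² = (1·δa/a)² + (1·δb/b)²
  a term: (1×0.0380)² = 0.00145
  b term: (1×0.0952)² = 0.00906
Total = 0.0105. Share from a = 0.00145/0.0105 = 0.138.

13.8%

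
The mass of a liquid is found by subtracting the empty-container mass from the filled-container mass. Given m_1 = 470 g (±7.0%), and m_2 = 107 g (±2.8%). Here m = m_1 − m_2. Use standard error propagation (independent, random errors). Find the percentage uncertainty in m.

9.10%

For a sum/difference, combine absolute errors in quadrature:
  (δm_1)² = 1080;  (δm_2)² = 8.98
δm = √(1090) = 33.0 g
m = 363 g, so δm/m = 33.0/363 = 0.0910.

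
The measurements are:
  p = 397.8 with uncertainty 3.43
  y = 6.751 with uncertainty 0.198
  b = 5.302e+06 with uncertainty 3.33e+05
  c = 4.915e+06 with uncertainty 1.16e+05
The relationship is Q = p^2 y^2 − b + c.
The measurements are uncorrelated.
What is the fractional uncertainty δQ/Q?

Let w = p^2·y^2 = 7.212e+06. δw/w = √((2·δp/p)² + (2·δy/y)²) = √(0.000297 + 0.00344) = 0.0611, so δw = 4.41e+05.
Q = w − b + c: δQ = √(δw² + δb² + δc²) = √(1.94e+11 + 1.11e+11 + 1.35e+10) = 5.65e+05
Q = 6.825e+06, so δQ/Q = 5.65e+05/6.825e+06 = 0.0827.

0.0827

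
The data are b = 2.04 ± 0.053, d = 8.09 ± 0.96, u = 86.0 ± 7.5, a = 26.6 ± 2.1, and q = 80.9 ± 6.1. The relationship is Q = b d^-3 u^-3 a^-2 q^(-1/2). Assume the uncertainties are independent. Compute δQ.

4.49e-13

Products/powers → add relative errors in quadrature, weighted by exponent:
  (1·δb/b)² = (1×0.0260)² = 0.000675;  (-3·δd/d)² = (-3×0.119)² = 0.127;  (-3·δu/u)² = (-3×0.0872)² = 0.0684;  (-2·δa/a)² = (-2×0.0789)² = 0.0249;  (−½·δq/q)² = (-0.5×0.0754)² = 0.00142
δQ/Q = √(0.222) = 0.471
Q = 9.52e-13, so δQ = 0.471 × 9.52e-13 = 4.49e-13.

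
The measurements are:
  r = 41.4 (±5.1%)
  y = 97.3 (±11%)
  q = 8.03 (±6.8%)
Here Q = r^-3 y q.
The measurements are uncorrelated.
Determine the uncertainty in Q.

0.00221

Each factor contributes (exponent × relative error)² to (δQ/Q)²:
  (-3·δr/r)² = (-3×0.0510)² = 0.0234;  (1·δy/y)² = (1×0.110)² = 0.0121;  (1·δq/q)² = (1×0.0680)² = 0.00462
δQ/Q = √(0.0401) = 0.200
Q = 0.0110, so δQ = 0.200 × 0.0110 = 0.00221.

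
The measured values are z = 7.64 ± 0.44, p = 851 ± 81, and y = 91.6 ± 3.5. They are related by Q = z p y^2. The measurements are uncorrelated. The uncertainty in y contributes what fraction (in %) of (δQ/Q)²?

(δQ/Q)² = (1·δz/z)² + (1·δp/p)² + (2·δy/y)²
  z term: (1×0.0576)² = 0.00332
  p term: (1×0.0952)² = 0.00906
  y term: (2×0.0382)² = 0.00584
Total = 0.0182. Share from y = 0.00584/0.0182 = 0.321.

32.1%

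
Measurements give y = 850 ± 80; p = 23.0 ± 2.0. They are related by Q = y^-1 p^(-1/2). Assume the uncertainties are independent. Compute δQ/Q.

0.104

Since Q is a product/quotient, work with relative uncertainties:
  (-1·δy/y)² = (-1×0.0941)² = 0.00886;  (−½·δp/p)² = (-0.5×0.0870)² = 0.00189
δQ/Q = √(0.0107) = 0.104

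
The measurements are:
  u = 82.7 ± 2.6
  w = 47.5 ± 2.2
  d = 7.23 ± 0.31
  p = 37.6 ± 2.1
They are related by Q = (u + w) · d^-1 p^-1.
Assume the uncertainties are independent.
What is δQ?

0.0360

Let h = u + w = 130. δh = √(δu² + δw²) = √(6.76 + 4.84) = 3.41, so δh/h = 0.0262.
Q is then a monomial in h, d, p:
δQ/Q = √((δh/h)² + (-1·δd/d)² + (-1·δp/p)²) = √(0.000684 + 0.00184 + 0.00312) = 0.0751
Q = 0.479, so δQ = 0.0751 × 0.479 = 0.0360.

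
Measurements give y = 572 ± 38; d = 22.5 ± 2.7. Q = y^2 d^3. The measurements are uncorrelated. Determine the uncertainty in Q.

1.43e+09

For a monomial Q ∝ y^2, d^3, fractional errors add in quadrature:
  (2·δy/y)² = (2×0.0664)² = 0.0177;  (3·δd/d)² = (3×0.120)² = 0.130
δQ/Q = √(0.147) = 0.384
Q = 3.73e+09, so δQ = 0.384 × 3.73e+09 = 1.43e+09.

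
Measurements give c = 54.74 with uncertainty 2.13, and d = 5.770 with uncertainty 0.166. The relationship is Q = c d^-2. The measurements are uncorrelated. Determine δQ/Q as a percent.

6.95%

Since Q is a product/quotient, work with relative uncertainties:
  (1·δc/c)² = (1×0.0389)² = 0.00151;  (-2·δd/d)² = (-2×0.0288)² = 0.00331
δQ/Q = √(0.00482) = 0.0695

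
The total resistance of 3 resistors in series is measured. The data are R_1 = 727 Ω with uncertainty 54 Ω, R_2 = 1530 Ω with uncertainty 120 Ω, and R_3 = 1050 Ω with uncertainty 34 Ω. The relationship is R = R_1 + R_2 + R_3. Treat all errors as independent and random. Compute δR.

Sums and differences: (δR)² = Σ (cᵢ δxᵢ)².
  (δR_1)² = 2920;  (δR_2)² = 14400;  (δR_3)² = 1160
δR = √(18500) = 136 Ω

136 Ω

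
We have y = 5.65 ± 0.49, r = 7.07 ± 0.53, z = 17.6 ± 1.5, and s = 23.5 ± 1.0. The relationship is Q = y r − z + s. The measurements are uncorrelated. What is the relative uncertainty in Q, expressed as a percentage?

10.7%

Let p = y·r = 39.9. δp/p = √((1·δy/y)² + (1·δr/r)²) = √(0.00752 + 0.00562) = 0.115, so δp = 4.58.
Q = p − z + s: δQ = √(δp² + δz² + δs²) = √(21.0 + 2.25 + 1.00) = 4.92
Q = 45.8, so δQ/Q = 4.92/45.8 = 0.107.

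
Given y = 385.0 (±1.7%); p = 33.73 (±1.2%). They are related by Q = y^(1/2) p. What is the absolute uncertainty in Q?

9.73

Since Q is a product/quotient, work with relative uncertainties:
  (½·δy/y)² = (0.5×0.0170)² = 7.23e-05;  (1·δp/p)² = (1×0.0120)² = 0.000144
δQ/Q = √(0.000216) = 0.0147
Q = 661.8, so δQ = 0.0147 × 661.8 = 9.73.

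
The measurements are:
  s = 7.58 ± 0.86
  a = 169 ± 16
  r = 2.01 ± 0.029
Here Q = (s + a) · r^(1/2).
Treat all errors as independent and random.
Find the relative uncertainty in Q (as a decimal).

0.0910

Let u = s + a = 177. δu = √(δs² + δa²) = √(0.740 + 256) = 16.0, so δu/u = 0.0907.
Q is then a monomial in u, r:
δQ/Q = √((δu/u)² + (½·δr/r)²) = √(0.00823 + 5.2e-05) = 0.0910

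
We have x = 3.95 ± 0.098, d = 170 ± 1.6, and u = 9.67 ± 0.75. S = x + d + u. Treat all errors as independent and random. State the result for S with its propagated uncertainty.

184 ± 1.77

For a sum/difference, combine absolute errors in quadrature:
  (δx)² = 0.00960;  (δd)² = 2.56;  (δu)² = 0.562
δS = √(3.13) = 1.77
S = 184.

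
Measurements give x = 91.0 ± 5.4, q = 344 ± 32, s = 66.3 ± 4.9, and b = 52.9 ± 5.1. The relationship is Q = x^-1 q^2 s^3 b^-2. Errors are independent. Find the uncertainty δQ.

47800

For a monomial Q ∝ x^-1, q^2, s^3, b^-2, fractional errors add in quadrature:
  (-1·δx/x)² = (-1×0.0593)² = 0.00352;  (2·δq/q)² = (2×0.0930)² = 0.0346;  (3·δs/s)² = (3×0.0739)² = 0.0492;  (-2·δb/b)² = (-2×0.0964)² = 0.0372
δQ/Q = √(0.124) = 0.353
Q = 1.35e+05, so δQ = 0.353 × 1.35e+05 = 47800.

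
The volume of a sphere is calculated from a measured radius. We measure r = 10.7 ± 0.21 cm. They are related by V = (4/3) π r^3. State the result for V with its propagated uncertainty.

For a monomial V ∝ r^3, fractional errors add in quadrature:
  (3·δr/r)² = (3×0.0196)² = 0.00347
δV/V = √(0.00347) = 0.0589
V = 5130 cm^3, so δV = 0.0589 × 5130 = 302 cm^3.

5130 ± 302 cm^3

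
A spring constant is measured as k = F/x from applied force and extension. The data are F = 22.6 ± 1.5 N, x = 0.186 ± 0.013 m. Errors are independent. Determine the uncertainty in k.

k is a product of powers, so relative uncertainties combine in quadrature:
  (1·δF/F)² = (1×0.0664)² = 0.00441;  (-1·δx/x)² = (-1×0.0699)² = 0.00488
δk/k = √(0.00929) = 0.0964
k = 122 N/m, so δk = 0.0964 × 122 = 11.7 N/m.

11.7 N/m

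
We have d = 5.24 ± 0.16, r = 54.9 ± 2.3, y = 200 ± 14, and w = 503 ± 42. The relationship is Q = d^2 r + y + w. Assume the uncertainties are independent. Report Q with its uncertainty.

Let p = d^2·r = 1510. δp/p = √((2·δd/d)² + (1·δr/r)²) = √(0.00373 + 0.00176) = 0.0741, so δp = 112.
Q = p + y + w: δQ = √(δp² + δy² + δw²) = √(12500 + 196 + 1760) = 120
Q = 2210.

2210 ± 120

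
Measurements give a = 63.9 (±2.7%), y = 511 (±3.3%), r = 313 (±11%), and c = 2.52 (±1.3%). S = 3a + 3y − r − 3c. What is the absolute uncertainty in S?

Absolute uncertainties add in quadrature for a linear combination:
  (3·δa)² = 26.8;  (3·δy)² = 2560;  (δr)² = 1190;  (3·δc)² = 0.00966
δS = √(3770) = 61.4

61.4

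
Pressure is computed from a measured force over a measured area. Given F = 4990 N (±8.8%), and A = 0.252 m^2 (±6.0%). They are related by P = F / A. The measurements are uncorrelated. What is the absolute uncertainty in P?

2110 Pa

Relative error in a monomial: (δP/P)² = Σ (nᵢ · δxᵢ/xᵢ)².
  (1·δF/F)² = (1×0.0880)² = 0.00774;  (-1·δA/A)² = (-1×0.0600)² = 0.00360
δP/P = √(0.0113) = 0.107
P = 19800 Pa, so δP = 0.107 × 19800 = 2110 Pa.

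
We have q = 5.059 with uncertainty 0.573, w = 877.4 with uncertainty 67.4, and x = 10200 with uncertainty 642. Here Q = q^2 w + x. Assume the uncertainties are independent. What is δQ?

5410

Let p = q^2·w = 22460. δp/p = √((2·δq/q)² + (1·δw/w)²) = √(0.0513 + 0.00590) = 0.239, so δp = 5370.
Q = p + x: δQ = √(δp² + δx²) = √(2.89e+07 + 4.12e+05) = 5410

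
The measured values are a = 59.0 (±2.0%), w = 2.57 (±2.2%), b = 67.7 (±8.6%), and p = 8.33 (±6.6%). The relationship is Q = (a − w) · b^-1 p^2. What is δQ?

Let u = a − w = 56.4. δu = √(δa² + δw²) = √(1.39 + 0.00320) = 1.18, so δu/u = 0.0209.
Q is then a monomial in u, b, p:
δQ/Q = √((δu/u)² + (-1·δb/b)² + (2·δp/p)²) = √(0.000438 + 0.00740 + 0.0174) = 0.159
Q = 57.8, so δQ = 0.159 × 57.8 = 9.19.

9.19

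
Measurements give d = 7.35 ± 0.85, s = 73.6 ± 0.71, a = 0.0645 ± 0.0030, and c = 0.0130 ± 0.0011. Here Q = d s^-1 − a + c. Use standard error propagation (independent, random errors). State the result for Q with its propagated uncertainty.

0.0484 ± 0.0120

Let p = d·s^-1 = 0.0999. δp/p = √((1·δd/d)² + (-1·δs/s)²) = √(0.0134 + 9.31e-05) = 0.116, so δp = 0.0116.
Q = p − a + c: δQ = √(δp² + δa² + δc²) = √(0.000134 + 9e-06 + 1.21e-06) = 0.0120
Q = 0.0484.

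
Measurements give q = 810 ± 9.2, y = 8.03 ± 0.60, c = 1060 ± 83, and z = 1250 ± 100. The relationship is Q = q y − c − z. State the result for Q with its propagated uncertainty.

4190 ± 508

Let p = q·y = 6500. δp/p = √((1·δq/q)² + (1·δy/y)²) = √(0.000129 + 0.00558) = 0.0756, so δp = 492.
Q = p − c − z: δQ = √(δp² + δc² + δz²) = √(2.42e+05 + 6890 + 10000) = 508
Q = 4190.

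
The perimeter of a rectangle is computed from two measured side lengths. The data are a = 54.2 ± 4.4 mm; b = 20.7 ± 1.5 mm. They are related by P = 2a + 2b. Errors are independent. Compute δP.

9.30 mm

For a sum/difference, combine absolute errors in quadrature:
  (2·δa)² = 77.4;  (2·δb)² = 9.00
δP = √(86.4) = 9.30 mm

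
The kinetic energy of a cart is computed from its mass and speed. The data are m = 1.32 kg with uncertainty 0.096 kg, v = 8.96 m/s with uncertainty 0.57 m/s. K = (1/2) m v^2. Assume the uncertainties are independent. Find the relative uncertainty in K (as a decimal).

0.147

Since K is a product/quotient, work with relative uncertainties:
  (1·δm/m)² = (1×0.0727)² = 0.00529;  (2·δv/v)² = (2×0.0636)² = 0.0162
δK/K = √(0.0215) = 0.147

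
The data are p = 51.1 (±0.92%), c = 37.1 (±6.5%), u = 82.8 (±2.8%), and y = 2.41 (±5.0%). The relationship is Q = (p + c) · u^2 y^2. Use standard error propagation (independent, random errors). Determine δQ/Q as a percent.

Let w = p + c = 88.2. δw = √(δp² + δc²) = √(0.221 + 5.82) = 2.46, so δw/w = 0.0279.
Q is then a monomial in w, u, y:
δQ/Q = √((δw/w)² + (2·δu/u)² + (2·δy/y)²) = √(0.000776 + 0.00314 + 0.0100) = 0.118

11.8%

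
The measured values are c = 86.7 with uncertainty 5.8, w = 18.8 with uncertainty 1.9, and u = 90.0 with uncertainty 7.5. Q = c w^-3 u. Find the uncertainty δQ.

0.378

Each factor contributes (exponent × relative error)² to (δQ/Q)²:
  (1·δc/c)² = (1×0.0669)² = 0.00448;  (-3·δw/w)² = (-3×0.101)² = 0.0919;  (1·δu/u)² = (1×0.0833)² = 0.00694
δQ/Q = √(0.103) = 0.321
Q = 1.17, so δQ = 0.321 × 1.17 = 0.378.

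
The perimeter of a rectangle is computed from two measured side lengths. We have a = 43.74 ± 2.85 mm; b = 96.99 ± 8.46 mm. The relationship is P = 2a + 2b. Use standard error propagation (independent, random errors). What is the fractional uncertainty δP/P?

0.0634

P is a linear combination, so absolute uncertainties add in quadrature:
  (2·δa)² = 32.5;  (2·δb)² = 286
δP = √(319) = 17.9 mm
P = 281.5 mm, so δP/P = 17.9/281.5 = 0.0634.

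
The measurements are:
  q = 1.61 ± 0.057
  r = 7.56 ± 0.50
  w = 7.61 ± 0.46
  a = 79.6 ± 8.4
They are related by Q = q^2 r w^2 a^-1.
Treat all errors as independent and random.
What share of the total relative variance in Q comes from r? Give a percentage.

12.4%

(δQ/Q)² = (2·δq/q)² + (1·δr/r)² + (2·δw/w)² + (-1·δa/a)²
  q term: (2×0.0354)² = 0.00501
  r term: (1×0.0661)² = 0.00437
  w term: (2×0.0604)² = 0.0146
  a term: (-1×0.106)² = 0.0111
Total = 0.0351. Share from r = 0.00437/0.0351 = 0.124.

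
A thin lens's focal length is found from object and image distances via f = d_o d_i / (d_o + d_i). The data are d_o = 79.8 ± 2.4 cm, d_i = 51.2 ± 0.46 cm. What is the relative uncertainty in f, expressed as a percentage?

1.30%

∂f/∂d_o = (d_i/(d_o+d_i))² = 0.153;  ∂f/∂d_i = (d_o/(d_o+d_i))² = 0.371
δf = √((∂f/∂d_o · δd_o)² + (∂f/∂d_i · δd_i)²) = √(0.134 + 0.0291) = 0.404 cm
f = 31.2 cm, so δf/f = 0.404/31.2 = 0.0130.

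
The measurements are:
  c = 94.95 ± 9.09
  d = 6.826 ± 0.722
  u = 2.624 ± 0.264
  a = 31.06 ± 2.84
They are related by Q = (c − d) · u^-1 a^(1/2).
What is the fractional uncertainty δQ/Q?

Let w = c − d = 88.12. δw = √(δc² + δd²) = √(82.6 + 0.521) = 9.12, so δw/w = 0.103.
Q is then a monomial in w, u, a:
δQ/Q = √((δw/w)² + (-1·δu/u)² + (½·δa/a)²) = √(0.0107 + 0.0101 + 0.00209) = 0.151

0.151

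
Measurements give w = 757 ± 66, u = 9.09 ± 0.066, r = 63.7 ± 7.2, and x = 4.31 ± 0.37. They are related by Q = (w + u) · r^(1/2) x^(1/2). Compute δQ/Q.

Let h = w + u = 766. δh = √(δw² + δu²) = √(4360 + 0.00436) = 66.0, so δh/h = 0.0862.
Q is then a monomial in h, r, x:
δQ/Q = √((δh/h)² + (½·δr/r)² + (½·δx/x)²) = √(0.00742 + 0.00319 + 0.00184) = 0.112

0.112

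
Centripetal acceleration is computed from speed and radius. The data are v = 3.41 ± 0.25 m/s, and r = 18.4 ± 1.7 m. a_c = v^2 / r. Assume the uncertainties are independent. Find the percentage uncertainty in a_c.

Since a_c is a product/quotient, work with relative uncertainties:
  (2·δv/v)² = (2×0.0733)² = 0.0215;  (-1·δr/r)² = (-1×0.0924)² = 0.00854
δa_c/a_c = √(0.0300) = 0.173

17.3%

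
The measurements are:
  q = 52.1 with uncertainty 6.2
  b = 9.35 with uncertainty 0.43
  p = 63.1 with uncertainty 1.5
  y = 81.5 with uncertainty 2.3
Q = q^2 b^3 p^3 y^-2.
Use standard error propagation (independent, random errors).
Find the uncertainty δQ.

Products/powers → add relative errors in quadrature, weighted by exponent:
  (2·δq/q)² = (2×0.119)² = 0.0566;  (3·δb/b)² = (3×0.0460)² = 0.0190;  (3·δp/p)² = (3×0.0238)² = 0.00509;  (-2·δy/y)² = (-2×0.0282)² = 0.00319
δQ/Q = √(0.0840) = 0.290
Q = 8.39e+07, so δQ = 0.290 × 8.39e+07 = 2.43e+07.

2.43e+07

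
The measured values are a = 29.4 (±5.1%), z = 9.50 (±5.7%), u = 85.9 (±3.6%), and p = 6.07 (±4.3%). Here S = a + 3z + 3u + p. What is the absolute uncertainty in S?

9.54

S is a linear combination, so absolute uncertainties add in quadrature:
  (δa)² = 2.25;  (3·δz)² = 2.64;  (3·δu)² = 86.1;  (δp)² = 0.0681
δS = √(91.0) = 9.54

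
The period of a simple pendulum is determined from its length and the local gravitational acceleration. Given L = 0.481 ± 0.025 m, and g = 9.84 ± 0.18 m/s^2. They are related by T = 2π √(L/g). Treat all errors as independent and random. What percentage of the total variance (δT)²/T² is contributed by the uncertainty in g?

(δT/T)² = (½·δL/L)² + (−½·δg/g)²
  L term: (0.5×0.0520)² = 0.000675
  g term: (-0.5×0.0183)² = 8.37e-05
Total = 0.000759. Share from g = 8.37e-05/0.000759 = 0.110.

11.0%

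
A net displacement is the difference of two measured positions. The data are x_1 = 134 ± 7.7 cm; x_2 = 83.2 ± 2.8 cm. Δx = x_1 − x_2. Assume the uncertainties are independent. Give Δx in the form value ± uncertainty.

50.8 ± 8.19 cm

Absolute uncertainties add in quadrature for a linear combination:
  (δx_1)² = 59.3;  (δx_2)² = 7.84
δΔx = √(67.1) = 8.19 cm
Δx = 50.8 cm.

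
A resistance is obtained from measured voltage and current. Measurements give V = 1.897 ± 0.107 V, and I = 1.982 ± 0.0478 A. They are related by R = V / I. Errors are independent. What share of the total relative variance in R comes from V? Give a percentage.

84.5%

(δR/R)² = (1·δV/V)² + (-1·δI/I)²
  V term: (1×0.0564)² = 0.00318
  I term: (-1×0.0241)² = 0.000582
Total = 0.00376. Share from V = 0.00318/0.00376 = 0.845.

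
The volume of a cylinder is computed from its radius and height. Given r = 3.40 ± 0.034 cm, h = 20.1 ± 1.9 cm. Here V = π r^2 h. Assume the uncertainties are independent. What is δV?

V is a product of powers, so relative uncertainties combine in quadrature:
  (2·δr/r)² = (2×0.0100)² = 0.000400;  (1·δh/h)² = (1×0.0945)² = 0.00894
δV/V = √(0.00934) = 0.0966
V = 730 cm^3, so δV = 0.0966 × 730 = 70.5 cm^3.

70.5 cm^3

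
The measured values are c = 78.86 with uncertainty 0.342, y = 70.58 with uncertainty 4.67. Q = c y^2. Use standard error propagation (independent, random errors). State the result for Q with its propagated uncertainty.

392800 ± 52000

Products/powers → add relative errors in quadrature, weighted by exponent:
  (1·δc/c)² = (1×0.00434)² = 1.88e-05;  (2·δy/y)² = (2×0.0662)² = 0.0175
δQ/Q = √(0.0175) = 0.132
Q = 392800, so δQ = 0.132 × 392800 = 52000.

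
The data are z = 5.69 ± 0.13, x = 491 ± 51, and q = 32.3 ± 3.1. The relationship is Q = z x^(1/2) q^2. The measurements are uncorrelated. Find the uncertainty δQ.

Since Q is a product/quotient, work with relative uncertainties:
  (1·δz/z)² = (1×0.0228)² = 0.000522;  (½·δx/x)² = (0.5×0.104)² = 0.00270;  (2·δq/q)² = (2×0.0960)² = 0.0368
δQ/Q = √(0.0401) = 0.200
Q = 1.32e+05, so δQ = 0.200 × 1.32e+05 = 26300.

26300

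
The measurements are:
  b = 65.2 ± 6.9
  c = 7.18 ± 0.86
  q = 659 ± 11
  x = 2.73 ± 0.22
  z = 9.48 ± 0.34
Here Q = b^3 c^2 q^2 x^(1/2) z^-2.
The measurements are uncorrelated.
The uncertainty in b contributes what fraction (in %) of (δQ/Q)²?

(δQ/Q)² = (3·δb/b)² + (2·δc/c)² + (2·δq/q)² + (½·δx/x)² + (-2·δz/z)²
  b term: (3×0.106)² = 0.101
  c term: (2×0.120)² = 0.0574
  q term: (2×0.0167)² = 0.00111
  x term: (0.5×0.0806)² = 0.00162
  z term: (-2×0.0359)² = 0.00515
Total = 0.166. Share from b = 0.101/0.166 = 0.607.

60.7%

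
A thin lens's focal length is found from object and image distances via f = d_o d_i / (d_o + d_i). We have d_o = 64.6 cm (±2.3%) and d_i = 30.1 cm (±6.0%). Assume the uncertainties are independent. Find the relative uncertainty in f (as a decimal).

∂f/∂d_o = (d_i/(d_o+d_i))² = 0.101;  ∂f/∂d_i = (d_o/(d_o+d_i))² = 0.465
δf = √((∂f/∂d_o · δd_o)² + (∂f/∂d_i · δd_i)²) = √(0.0225 + 0.706) = 0.854 cm
f = 20.5 cm, so δf/f = 0.854/20.5 = 0.0416.

0.0416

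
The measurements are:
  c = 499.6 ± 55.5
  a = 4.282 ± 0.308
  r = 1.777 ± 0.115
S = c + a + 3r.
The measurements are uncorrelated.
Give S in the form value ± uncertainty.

509.2 ± 55.5

Each term contributes (cᵢ δxᵢ)² to (δS)²:
  (δc)² = 3080;  (δa)² = 0.0949;  (3·δr)² = 0.119
δS = √(3080) = 55.5
S = 509.2.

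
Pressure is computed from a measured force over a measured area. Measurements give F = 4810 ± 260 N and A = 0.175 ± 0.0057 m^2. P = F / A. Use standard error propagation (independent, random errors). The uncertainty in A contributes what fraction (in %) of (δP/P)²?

26.6%

(δP/P)² = (1·δF/F)² + (-1·δA/A)²
  F term: (1×0.0541)² = 0.00292
  A term: (-1×0.0326)² = 0.00106
Total = 0.00398. Share from A = 0.00106/0.00398 = 0.266.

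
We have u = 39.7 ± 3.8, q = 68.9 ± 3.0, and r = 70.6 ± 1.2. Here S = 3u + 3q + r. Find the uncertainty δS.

For a sum/difference, combine absolute errors in quadrature:
  (3·δu)² = 130;  (3·δq)² = 81.0;  (δr)² = 1.44
δS = √(212) = 14.6

14.6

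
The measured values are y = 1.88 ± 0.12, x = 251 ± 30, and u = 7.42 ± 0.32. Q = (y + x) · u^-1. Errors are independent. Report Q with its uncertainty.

34.1 ± 4.30

Let w = y + x = 253. δw = √(δy² + δx²) = √(0.0144 + 900) = 30.0, so δw/w = 0.119.
Q is then a monomial in w, u:
δQ/Q = √((δw/w)² + (-1·δu/u)²) = √(0.0141 + 0.00186) = 0.126
Q = 34.1, so δQ = 0.126 × 34.1 = 4.30.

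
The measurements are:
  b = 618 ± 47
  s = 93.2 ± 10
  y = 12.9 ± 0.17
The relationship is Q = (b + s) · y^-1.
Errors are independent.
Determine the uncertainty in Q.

3.80

Let u = b + s = 711. δu = √(δb² + δs²) = √(2210 + 100) = 48.1, so δu/u = 0.0676.
Q is then a monomial in u, y:
δQ/Q = √((δu/u)² + (-1·δy/y)²) = √(0.00456 + 0.000174) = 0.0688
Q = 55.1, so δQ = 0.0688 × 55.1 = 3.80.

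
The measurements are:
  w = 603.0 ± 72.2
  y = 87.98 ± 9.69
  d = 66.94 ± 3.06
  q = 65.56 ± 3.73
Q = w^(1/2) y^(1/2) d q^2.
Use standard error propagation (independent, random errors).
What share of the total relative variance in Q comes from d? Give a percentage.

(δQ/Q)² = (½·δw/w)² + (½·δy/y)² + (1·δd/d)² + (2·δq/q)²
  w term: (0.5×0.120)² = 0.00358
  y term: (0.5×0.110)² = 0.00303
  d term: (1×0.0457)² = 0.00209
  q term: (2×0.0569)² = 0.0129
Total = 0.0217. Share from d = 0.00209/0.0217 = 0.0965.

9.65%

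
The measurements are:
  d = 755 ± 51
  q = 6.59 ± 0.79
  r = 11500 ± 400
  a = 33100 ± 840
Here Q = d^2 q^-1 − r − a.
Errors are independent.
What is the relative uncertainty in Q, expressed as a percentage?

Let p = d^2·q^-1 = 86500. δp/p = √((2·δd/d)² + (-1·δq/q)²) = √(0.0183 + 0.0144) = 0.181, so δp = 15600.
Q = p − r − a: δQ = √(δp² + δr² + δa²) = √(2.44e+08 + 1.6e+05 + 7.06e+05) = 15700
Q = 41900, so δQ/Q = 15700/41900 = 0.374.

37.4%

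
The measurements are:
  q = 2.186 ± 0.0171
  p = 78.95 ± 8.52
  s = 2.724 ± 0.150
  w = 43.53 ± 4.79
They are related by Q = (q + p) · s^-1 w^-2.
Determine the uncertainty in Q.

Let u = q + p = 81.14. δu = √(δq² + δp²) = √(0.000292 + 72.6) = 8.52, so δu/u = 0.105.
Q is then a monomial in u, s, w:
δQ/Q = √((δu/u)² + (-1·δs/s)² + (-2·δw/w)²) = √(0.0110 + 0.00303 + 0.0484) = 0.250
Q = 0.01572, so δQ = 0.250 × 0.01572 = 0.00393.

0.00393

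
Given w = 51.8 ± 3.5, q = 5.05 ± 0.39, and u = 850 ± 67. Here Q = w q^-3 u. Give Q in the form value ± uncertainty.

342 ± 86.8

For a monomial Q ∝ w, q^-3, u, fractional errors add in quadrature:
  (1·δw/w)² = (1×0.0676)² = 0.00457;  (-3·δq/q)² = (-3×0.0772)² = 0.0537;  (1·δu/u)² = (1×0.0788)² = 0.00621
δQ/Q = √(0.0645) = 0.254
Q = 342, so δQ = 0.254 × 342 = 86.8.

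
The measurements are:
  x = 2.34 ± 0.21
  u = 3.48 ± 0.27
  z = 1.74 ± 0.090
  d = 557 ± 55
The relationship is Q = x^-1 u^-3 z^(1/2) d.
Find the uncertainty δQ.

Since Q is a product/quotient, work with relative uncertainties:
  (-1·δx/x)² = (-1×0.0897)² = 0.00805;  (-3·δu/u)² = (-3×0.0776)² = 0.0542;  (½·δz/z)² = (0.5×0.0517)² = 0.000669;  (1·δd/d)² = (1×0.0987)² = 0.00975
δQ/Q = √(0.0726) = 0.270
Q = 7.45, so δQ = 0.270 × 7.45 = 2.01.

2.01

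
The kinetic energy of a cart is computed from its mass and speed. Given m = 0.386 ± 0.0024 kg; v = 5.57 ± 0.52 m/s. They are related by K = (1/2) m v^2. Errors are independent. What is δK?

1.12 J

Relative error in a monomial: (δK/K)² = Σ (nᵢ · δxᵢ/xᵢ)².
  (1·δm/m)² = (1×0.00622)² = 3.87e-05;  (2·δv/v)² = (2×0.0934)² = 0.0349
δK/K = √(0.0349) = 0.187
K = 5.99 J, so δK = 0.187 × 5.99 = 1.12 J.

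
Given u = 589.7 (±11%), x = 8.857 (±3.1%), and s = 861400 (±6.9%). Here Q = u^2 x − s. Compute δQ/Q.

0.310

Let p = u^2·x = 3.08e+06. δp/p = √((2·δu/u)² + (1·δx/x)²) = √(0.0484 + 0.000961) = 0.222, so δp = 6.84e+05.
Q = p − s: δQ = √(δp² + δs²) = √(4.68e+11 + 3.53e+09) = 6.87e+05
Q = 2.219e+06, so δQ/Q = 6.87e+05/2.219e+06 = 0.310.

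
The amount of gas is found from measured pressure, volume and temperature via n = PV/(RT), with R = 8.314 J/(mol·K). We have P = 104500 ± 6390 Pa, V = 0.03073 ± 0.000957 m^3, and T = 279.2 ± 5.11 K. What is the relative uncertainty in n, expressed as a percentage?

7.10%

For a monomial n ∝ P, V, T^-1, fractional errors add in quadrature:
  (1·δP/P)² = (1×0.0611)² = 0.00374;  (1·δV/V)² = (1×0.0311)² = 0.000970;  (-1·δT/T)² = (-1×0.0183)² = 0.000335
δn/n = √(0.00504) = 0.0710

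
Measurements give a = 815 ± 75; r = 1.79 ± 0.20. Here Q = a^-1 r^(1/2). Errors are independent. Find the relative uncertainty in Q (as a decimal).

Each factor contributes (exponent × relative error)² to (δQ/Q)²:
  (-1·δa/a)² = (-1×0.0920)² = 0.00847;  (½·δr/r)² = (0.5×0.112)² = 0.00312
δQ/Q = √(0.0116) = 0.108

0.108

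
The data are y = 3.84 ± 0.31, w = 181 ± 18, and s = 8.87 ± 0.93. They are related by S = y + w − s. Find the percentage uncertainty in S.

10.2%

S is a linear combination, so absolute uncertainties add in quadrature:
  (δy)² = 0.0961;  (δw)² = 324;  (δs)² = 0.865
δS = √(325) = 18.0
S = 176, so δS/S = 18.0/176 = 0.102.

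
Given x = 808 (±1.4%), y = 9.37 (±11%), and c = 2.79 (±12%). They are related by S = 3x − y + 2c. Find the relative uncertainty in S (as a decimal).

Each term contributes (cᵢ δxᵢ)² to (δS)²:
  (3·δx)² = 1150;  (δy)² = 1.06;  (2·δc)² = 0.448
δS = √(1150) = 34.0
S = 2420, so δS/S = 34.0/2420 = 0.0140.

0.0140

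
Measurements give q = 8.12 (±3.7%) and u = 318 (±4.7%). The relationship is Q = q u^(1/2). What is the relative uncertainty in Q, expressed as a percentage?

Since Q is a product/quotient, work with relative uncertainties:
  (1·δq/q)² = (1×0.0370)² = 0.00137;  (½·δu/u)² = (0.5×0.0470)² = 0.000552
δQ/Q = √(0.00192) = 0.0438

4.38%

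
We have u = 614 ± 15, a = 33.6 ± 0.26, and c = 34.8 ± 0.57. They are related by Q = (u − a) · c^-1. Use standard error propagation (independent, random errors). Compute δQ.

Let w = u − a = 580. δw = √(δu² + δa²) = √(225 + 0.0676) = 15.0, so δw/w = 0.0258.
Q is then a monomial in w, c:
δQ/Q = √((δw/w)² + (-1·δc/c)²) = √(0.000668 + 0.000268) = 0.0306
Q = 16.7, so δQ = 0.0306 × 16.7 = 0.510.

0.510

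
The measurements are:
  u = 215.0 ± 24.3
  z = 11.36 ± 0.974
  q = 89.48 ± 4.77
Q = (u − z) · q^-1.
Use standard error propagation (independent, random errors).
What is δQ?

0.298

Let w = u − z = 203.6. δw = √(δu² + δz²) = √(590 + 0.949) = 24.3, so δw/w = 0.119.
Q is then a monomial in w, q:
δQ/Q = √((δw/w)² + (-1·δq/q)²) = √(0.0143 + 0.00284) = 0.131
Q = 2.276, so δQ = 0.131 × 2.276 = 0.298.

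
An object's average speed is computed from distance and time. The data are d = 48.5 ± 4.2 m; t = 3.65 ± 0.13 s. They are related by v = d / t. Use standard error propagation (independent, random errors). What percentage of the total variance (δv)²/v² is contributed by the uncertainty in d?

85.5%

(δv/v)² = (1·δd/d)² + (-1·δt/t)²
  d term: (1×0.0866)² = 0.00750
  t term: (-1×0.0356)² = 0.00127
Total = 0.00877. Share from d = 0.00750/0.00877 = 0.855.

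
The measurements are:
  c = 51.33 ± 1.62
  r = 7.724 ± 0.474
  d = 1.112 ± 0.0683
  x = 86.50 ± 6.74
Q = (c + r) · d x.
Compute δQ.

Let u = c + r = 59.05. δu = √(δc² + δr²) = √(2.62 + 0.225) = 1.69, so δu/u = 0.0286.
Q is then a monomial in u, d, x:
δQ/Q = √((δu/u)² + (1·δd/d)² + (1·δx/x)²) = √(0.000817 + 0.00377 + 0.00607) = 0.103
Q = 5680, so δQ = 0.103 × 5680 = 586.

586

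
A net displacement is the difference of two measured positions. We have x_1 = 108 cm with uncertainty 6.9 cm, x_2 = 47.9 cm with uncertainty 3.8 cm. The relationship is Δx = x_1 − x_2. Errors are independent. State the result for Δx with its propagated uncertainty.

60.1 ± 7.88 cm

Δx is a linear combination, so absolute uncertainties add in quadrature:
  (δx_1)² = 47.6;  (δx_2)² = 14.4
δΔx = √(62.1) = 7.88 cm
Δx = 60.1 cm.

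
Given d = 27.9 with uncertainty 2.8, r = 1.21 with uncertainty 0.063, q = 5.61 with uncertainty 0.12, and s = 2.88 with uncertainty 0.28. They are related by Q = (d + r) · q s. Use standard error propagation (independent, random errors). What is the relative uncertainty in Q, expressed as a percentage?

Let u = d + r = 29.1. δu = √(δd² + δr²) = √(7.84 + 0.00397) = 2.80, so δu/u = 0.0962.
Q is then a monomial in u, q, s:
δQ/Q = √((δu/u)² + (1·δq/q)² + (1·δs/s)²) = √(0.00926 + 0.000458 + 0.00945) = 0.138

13.8%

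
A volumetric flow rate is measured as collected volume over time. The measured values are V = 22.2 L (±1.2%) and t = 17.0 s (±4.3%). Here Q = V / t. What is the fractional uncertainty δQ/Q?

0.0446

For a monomial Q ∝ V, t^-1, fractional errors add in quadrature:
  (1·δV/V)² = (1×0.0120)² = 0.000144;  (-1·δt/t)² = (-1×0.0430)² = 0.00185
δQ/Q = √(0.00199) = 0.0446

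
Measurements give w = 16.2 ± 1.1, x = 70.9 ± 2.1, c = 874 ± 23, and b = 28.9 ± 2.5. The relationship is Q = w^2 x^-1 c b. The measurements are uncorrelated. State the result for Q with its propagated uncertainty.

Since Q is a product/quotient, work with relative uncertainties:
  (2·δw/w)² = (2×0.0679)² = 0.0184;  (-1·δx/x)² = (-1×0.0296)² = 0.000877;  (1·δc/c)² = (1×0.0263)² = 0.000693;  (1·δb/b)² = (1×0.0865)² = 0.00748
δQ/Q = √(0.0275) = 0.166
Q = 93500, so δQ = 0.166 × 93500 = 15500.

93500 ± 15500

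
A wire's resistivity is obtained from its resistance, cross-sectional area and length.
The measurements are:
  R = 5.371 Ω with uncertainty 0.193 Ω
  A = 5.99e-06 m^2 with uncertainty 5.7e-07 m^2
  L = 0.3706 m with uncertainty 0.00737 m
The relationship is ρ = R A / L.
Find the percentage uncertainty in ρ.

Each factor contributes (exponent × relative error)² to (δρ/ρ)²:
  (1·δR/R)² = (1×0.0359)² = 0.00129;  (1·δA/A)² = (1×0.0952)² = 0.00906;  (-1·δL/L)² = (-1×0.0199)² = 0.000395
δρ/ρ = √(0.0107) = 0.104

10.4%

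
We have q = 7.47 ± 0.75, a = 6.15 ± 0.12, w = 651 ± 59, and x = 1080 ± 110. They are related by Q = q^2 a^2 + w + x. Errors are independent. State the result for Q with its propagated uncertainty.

Let p = q^2·a^2 = 2110. δp/p = √((2·δq/q)² + (2·δa/a)²) = √(0.0403 + 0.00152) = 0.205, so δp = 432.
Q = p + w + x: δQ = √(δp² + δw² + δx²) = √(1.86e+05 + 3480 + 12100) = 449
Q = 3840.

3840 ± 449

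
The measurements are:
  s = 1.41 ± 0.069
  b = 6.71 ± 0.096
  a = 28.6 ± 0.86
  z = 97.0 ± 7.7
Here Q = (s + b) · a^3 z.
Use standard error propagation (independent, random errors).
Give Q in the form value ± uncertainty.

Let u = s + b = 8.12. δu = √(δs² + δb²) = √(0.00476 + 0.00922) = 0.118, so δu/u = 0.0146.
Q is then a monomial in u, a, z:
δQ/Q = √((δu/u)² + (3·δa/a)² + (1·δz/z)²) = √(0.000212 + 0.00814 + 0.00630) = 0.121
Q = 1.84e+07, so δQ = 0.121 × 1.84e+07 = 2.23e+06.

(1.84 ± 0.223) × 10^7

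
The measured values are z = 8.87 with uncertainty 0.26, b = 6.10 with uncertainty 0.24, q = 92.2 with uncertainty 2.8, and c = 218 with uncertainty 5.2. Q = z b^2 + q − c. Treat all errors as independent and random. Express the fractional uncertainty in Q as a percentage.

13.9%

Let p = z·b^2 = 330. δp/p = √((1·δz/z)² + (2·δb/b)²) = √(0.000859 + 0.00619) = 0.0840, so δp = 27.7.
Q = p + q − c: δQ = √(δp² + δq² + δc²) = √(768 + 7.84 + 27.0) = 28.3
Q = 204, so δQ/Q = 28.3/204 = 0.139.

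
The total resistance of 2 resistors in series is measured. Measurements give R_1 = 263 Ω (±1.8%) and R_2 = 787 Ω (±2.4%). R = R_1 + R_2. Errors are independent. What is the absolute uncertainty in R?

19.5 Ω

For a sum/difference, combine absolute errors in quadrature:
  (δR_1)² = 22.4;  (δR_2)² = 357
δR = √(379) = 19.5 Ω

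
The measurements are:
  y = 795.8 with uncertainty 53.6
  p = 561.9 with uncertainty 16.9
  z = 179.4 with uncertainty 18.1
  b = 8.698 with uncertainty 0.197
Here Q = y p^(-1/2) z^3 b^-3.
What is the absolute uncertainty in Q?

For a monomial Q ∝ y, p^(-1/2), z^3, b^-3, fractional errors add in quadrature:
  (1·δy/y)² = (1×0.0674)² = 0.00454;  (−½·δp/p)² = (-0.5×0.0301)² = 0.000226;  (3·δz/z)² = (3×0.101)² = 0.0916;  (-3·δb/b)² = (-3×0.0226)² = 0.00462
δQ/Q = √(0.101) = 0.318
Q = 294600, so δQ = 0.318 × 294600 = 93600.

93600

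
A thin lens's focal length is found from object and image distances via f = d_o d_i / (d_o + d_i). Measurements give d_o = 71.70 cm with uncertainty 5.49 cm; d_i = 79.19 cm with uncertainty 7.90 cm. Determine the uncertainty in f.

2.34 cm

∂f/∂d_o = (d_i/(d_o+d_i))² = 0.275;  ∂f/∂d_i = (d_o/(d_o+d_i))² = 0.226
δf = √((∂f/∂d_o · δd_o)² + (∂f/∂d_i · δd_i)²) = √(2.29 + 3.18) = 2.34 cm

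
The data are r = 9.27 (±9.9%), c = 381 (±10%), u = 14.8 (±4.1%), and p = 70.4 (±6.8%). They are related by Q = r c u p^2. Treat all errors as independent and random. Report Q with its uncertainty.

Q is a product of powers, so relative uncertainties combine in quadrature:
  (1·δr/r)² = (1×0.0990)² = 0.00980;  (1·δc/c)² = (1×0.100)² = 0.0100;  (1·δu/u)² = (1×0.0410)² = 0.00168;  (2·δp/p)² = (2×0.0680)² = 0.0185
δQ/Q = √(0.0400) = 0.200
Q = 2.59e+08, so δQ = 0.200 × 2.59e+08 = 5.18e+07.

(2.59 ± 0.518) × 10^8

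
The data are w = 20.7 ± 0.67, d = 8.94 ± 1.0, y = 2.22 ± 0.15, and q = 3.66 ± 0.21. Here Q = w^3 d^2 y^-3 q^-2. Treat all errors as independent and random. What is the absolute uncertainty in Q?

1630

Each factor contributes (exponent × relative error)² to (δQ/Q)²:
  (3·δw/w)² = (3×0.0324)² = 0.00943;  (2·δd/d)² = (2×0.112)² = 0.0500;  (-3·δy/y)² = (-3×0.0676)² = 0.0411;  (-2·δq/q)² = (-2×0.0574)² = 0.0132
δQ/Q = √(0.114) = 0.337
Q = 4840, so δQ = 0.337 × 4840 = 1630.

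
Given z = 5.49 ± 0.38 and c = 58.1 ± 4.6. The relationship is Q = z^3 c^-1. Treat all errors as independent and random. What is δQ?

Q is a product of powers, so relative uncertainties combine in quadrature:
  (3·δz/z)² = (3×0.0692)² = 0.0431;  (-1·δc/c)² = (-1×0.0792)² = 0.00627
δQ/Q = √(0.0494) = 0.222
Q = 2.85, so δQ = 0.222 × 2.85 = 0.633.

0.633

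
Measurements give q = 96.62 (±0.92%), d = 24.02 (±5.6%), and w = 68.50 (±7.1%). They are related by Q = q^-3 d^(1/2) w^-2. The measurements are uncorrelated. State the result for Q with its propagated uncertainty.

Q is a product of powers, so relative uncertainties combine in quadrature:
  (-3·δq/q)² = (-3×0.00920)² = 0.000762;  (½·δd/d)² = (0.5×0.0560)² = 0.000784;  (-2·δw/w)² = (-2×0.0710)² = 0.0202
δQ/Q = √(0.0217) = 0.147
Q = 1.158e-09, so δQ = 0.147 × 1.158e-09 = 1.71e-10.

(1.158 ± 0.171) × 10^-9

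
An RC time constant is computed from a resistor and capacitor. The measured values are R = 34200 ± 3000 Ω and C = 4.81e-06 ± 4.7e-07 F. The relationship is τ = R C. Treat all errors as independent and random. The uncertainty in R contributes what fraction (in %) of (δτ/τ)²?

44.6%

(δτ/τ)² = (1·δR/R)² + (1·δC/C)²
  R term: (1×0.0877)² = 0.00769
  C term: (1×0.0977)² = 0.00955
Total = 0.0172. Share from R = 0.00769/0.0172 = 0.446.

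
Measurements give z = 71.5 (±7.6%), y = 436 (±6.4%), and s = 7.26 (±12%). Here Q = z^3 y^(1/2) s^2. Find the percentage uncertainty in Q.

Since Q is a product/quotient, work with relative uncertainties:
  (3·δz/z)² = (3×0.0760)² = 0.0520;  (½·δy/y)² = (0.5×0.0640)² = 0.00102;  (2·δs/s)² = (2×0.120)² = 0.0576
δQ/Q = √(0.111) = 0.333

33.3%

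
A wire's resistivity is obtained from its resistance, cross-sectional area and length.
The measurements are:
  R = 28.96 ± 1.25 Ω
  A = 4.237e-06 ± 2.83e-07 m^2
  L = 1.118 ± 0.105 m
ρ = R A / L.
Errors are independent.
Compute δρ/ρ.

Each factor contributes (exponent × relative error)² to (δρ/ρ)²:
  (1·δR/R)² = (1×0.0432)² = 0.00186;  (1·δA/A)² = (1×0.0668)² = 0.00446;  (-1·δL/L)² = (-1×0.0939)² = 0.00882
δρ/ρ = √(0.0151) = 0.123

0.123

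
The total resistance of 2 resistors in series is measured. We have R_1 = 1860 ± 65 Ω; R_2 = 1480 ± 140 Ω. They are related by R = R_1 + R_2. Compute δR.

Absolute uncertainties add in quadrature for a linear combination:
  (δR_1)² = 4220;  (δR_2)² = 19600
δR = √(23800) = 154 Ω

154 Ω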